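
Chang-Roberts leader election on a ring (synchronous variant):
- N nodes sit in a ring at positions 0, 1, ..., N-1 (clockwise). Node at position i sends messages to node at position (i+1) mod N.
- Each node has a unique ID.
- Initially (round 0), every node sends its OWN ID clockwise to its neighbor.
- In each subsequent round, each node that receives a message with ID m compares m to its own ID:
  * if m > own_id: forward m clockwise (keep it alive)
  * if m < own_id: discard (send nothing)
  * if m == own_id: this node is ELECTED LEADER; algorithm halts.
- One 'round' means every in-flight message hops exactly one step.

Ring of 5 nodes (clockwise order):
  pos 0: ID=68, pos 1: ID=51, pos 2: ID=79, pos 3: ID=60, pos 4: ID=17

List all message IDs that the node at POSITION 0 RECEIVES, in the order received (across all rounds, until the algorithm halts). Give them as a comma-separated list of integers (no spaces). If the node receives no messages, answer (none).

Answer: 17,60,79

Derivation:
Round 1: pos1(id51) recv 68: fwd; pos2(id79) recv 51: drop; pos3(id60) recv 79: fwd; pos4(id17) recv 60: fwd; pos0(id68) recv 17: drop
Round 2: pos2(id79) recv 68: drop; pos4(id17) recv 79: fwd; pos0(id68) recv 60: drop
Round 3: pos0(id68) recv 79: fwd
Round 4: pos1(id51) recv 79: fwd
Round 5: pos2(id79) recv 79: ELECTED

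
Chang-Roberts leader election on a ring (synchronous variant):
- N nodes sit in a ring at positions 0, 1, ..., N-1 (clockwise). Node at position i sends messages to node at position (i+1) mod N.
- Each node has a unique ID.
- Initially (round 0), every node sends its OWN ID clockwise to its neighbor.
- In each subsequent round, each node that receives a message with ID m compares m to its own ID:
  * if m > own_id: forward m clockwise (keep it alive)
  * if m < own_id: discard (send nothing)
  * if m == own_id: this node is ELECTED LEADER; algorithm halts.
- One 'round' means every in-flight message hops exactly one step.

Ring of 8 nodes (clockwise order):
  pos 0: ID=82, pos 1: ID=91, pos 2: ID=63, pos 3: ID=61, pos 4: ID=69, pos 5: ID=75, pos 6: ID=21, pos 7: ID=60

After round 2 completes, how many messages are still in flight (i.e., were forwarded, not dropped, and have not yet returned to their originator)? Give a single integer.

Answer: 2

Derivation:
Round 1: pos1(id91) recv 82: drop; pos2(id63) recv 91: fwd; pos3(id61) recv 63: fwd; pos4(id69) recv 61: drop; pos5(id75) recv 69: drop; pos6(id21) recv 75: fwd; pos7(id60) recv 21: drop; pos0(id82) recv 60: drop
Round 2: pos3(id61) recv 91: fwd; pos4(id69) recv 63: drop; pos7(id60) recv 75: fwd
After round 2: 2 messages still in flight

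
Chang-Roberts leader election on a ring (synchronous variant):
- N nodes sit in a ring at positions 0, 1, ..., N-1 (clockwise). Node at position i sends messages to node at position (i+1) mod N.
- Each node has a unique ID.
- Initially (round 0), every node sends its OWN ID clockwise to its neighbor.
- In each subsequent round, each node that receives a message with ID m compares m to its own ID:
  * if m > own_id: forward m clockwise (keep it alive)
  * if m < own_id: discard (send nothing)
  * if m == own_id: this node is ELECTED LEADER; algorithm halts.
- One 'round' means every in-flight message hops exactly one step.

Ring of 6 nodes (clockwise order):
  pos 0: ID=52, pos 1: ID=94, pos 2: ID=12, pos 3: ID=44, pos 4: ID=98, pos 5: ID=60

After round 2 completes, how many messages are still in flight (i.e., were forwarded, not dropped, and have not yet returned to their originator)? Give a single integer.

Answer: 2

Derivation:
Round 1: pos1(id94) recv 52: drop; pos2(id12) recv 94: fwd; pos3(id44) recv 12: drop; pos4(id98) recv 44: drop; pos5(id60) recv 98: fwd; pos0(id52) recv 60: fwd
Round 2: pos3(id44) recv 94: fwd; pos0(id52) recv 98: fwd; pos1(id94) recv 60: drop
After round 2: 2 messages still in flight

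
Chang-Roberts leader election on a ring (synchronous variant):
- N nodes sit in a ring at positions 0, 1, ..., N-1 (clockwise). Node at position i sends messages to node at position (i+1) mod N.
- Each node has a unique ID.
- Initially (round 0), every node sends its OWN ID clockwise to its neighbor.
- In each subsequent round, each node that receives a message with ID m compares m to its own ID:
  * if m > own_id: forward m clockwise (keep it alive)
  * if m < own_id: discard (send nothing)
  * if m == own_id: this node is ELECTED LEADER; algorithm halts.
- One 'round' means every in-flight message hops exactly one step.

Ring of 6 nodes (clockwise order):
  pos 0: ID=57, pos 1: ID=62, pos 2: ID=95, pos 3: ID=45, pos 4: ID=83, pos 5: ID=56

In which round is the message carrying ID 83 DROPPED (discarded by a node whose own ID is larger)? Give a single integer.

Answer: 4

Derivation:
Round 1: pos1(id62) recv 57: drop; pos2(id95) recv 62: drop; pos3(id45) recv 95: fwd; pos4(id83) recv 45: drop; pos5(id56) recv 83: fwd; pos0(id57) recv 56: drop
Round 2: pos4(id83) recv 95: fwd; pos0(id57) recv 83: fwd
Round 3: pos5(id56) recv 95: fwd; pos1(id62) recv 83: fwd
Round 4: pos0(id57) recv 95: fwd; pos2(id95) recv 83: drop
Round 5: pos1(id62) recv 95: fwd
Round 6: pos2(id95) recv 95: ELECTED
Message ID 83 originates at pos 4; dropped at pos 2 in round 4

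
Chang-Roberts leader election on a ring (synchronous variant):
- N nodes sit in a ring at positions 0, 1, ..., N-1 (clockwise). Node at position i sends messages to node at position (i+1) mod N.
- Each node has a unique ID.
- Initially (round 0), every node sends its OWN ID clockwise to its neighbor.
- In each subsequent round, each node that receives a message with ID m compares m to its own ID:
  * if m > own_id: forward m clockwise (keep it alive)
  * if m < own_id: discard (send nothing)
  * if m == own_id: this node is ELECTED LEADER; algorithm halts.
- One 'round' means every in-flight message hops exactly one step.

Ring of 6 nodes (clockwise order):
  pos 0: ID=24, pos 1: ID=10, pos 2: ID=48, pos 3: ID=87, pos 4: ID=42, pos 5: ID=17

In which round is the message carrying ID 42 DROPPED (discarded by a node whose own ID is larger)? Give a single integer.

Round 1: pos1(id10) recv 24: fwd; pos2(id48) recv 10: drop; pos3(id87) recv 48: drop; pos4(id42) recv 87: fwd; pos5(id17) recv 42: fwd; pos0(id24) recv 17: drop
Round 2: pos2(id48) recv 24: drop; pos5(id17) recv 87: fwd; pos0(id24) recv 42: fwd
Round 3: pos0(id24) recv 87: fwd; pos1(id10) recv 42: fwd
Round 4: pos1(id10) recv 87: fwd; pos2(id48) recv 42: drop
Round 5: pos2(id48) recv 87: fwd
Round 6: pos3(id87) recv 87: ELECTED
Message ID 42 originates at pos 4; dropped at pos 2 in round 4

Answer: 4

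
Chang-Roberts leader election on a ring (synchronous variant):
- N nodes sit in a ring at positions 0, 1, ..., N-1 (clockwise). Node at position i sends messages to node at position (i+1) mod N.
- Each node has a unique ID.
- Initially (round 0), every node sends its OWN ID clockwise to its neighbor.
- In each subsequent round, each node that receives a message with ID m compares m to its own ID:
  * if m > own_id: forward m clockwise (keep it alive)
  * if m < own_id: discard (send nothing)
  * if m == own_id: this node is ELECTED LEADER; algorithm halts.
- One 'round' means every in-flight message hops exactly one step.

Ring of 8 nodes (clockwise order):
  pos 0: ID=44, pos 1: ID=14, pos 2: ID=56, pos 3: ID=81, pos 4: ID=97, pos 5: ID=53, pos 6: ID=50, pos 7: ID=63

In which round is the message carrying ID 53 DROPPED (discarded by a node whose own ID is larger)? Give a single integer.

Answer: 2

Derivation:
Round 1: pos1(id14) recv 44: fwd; pos2(id56) recv 14: drop; pos3(id81) recv 56: drop; pos4(id97) recv 81: drop; pos5(id53) recv 97: fwd; pos6(id50) recv 53: fwd; pos7(id63) recv 50: drop; pos0(id44) recv 63: fwd
Round 2: pos2(id56) recv 44: drop; pos6(id50) recv 97: fwd; pos7(id63) recv 53: drop; pos1(id14) recv 63: fwd
Round 3: pos7(id63) recv 97: fwd; pos2(id56) recv 63: fwd
Round 4: pos0(id44) recv 97: fwd; pos3(id81) recv 63: drop
Round 5: pos1(id14) recv 97: fwd
Round 6: pos2(id56) recv 97: fwd
Round 7: pos3(id81) recv 97: fwd
Round 8: pos4(id97) recv 97: ELECTED
Message ID 53 originates at pos 5; dropped at pos 7 in round 2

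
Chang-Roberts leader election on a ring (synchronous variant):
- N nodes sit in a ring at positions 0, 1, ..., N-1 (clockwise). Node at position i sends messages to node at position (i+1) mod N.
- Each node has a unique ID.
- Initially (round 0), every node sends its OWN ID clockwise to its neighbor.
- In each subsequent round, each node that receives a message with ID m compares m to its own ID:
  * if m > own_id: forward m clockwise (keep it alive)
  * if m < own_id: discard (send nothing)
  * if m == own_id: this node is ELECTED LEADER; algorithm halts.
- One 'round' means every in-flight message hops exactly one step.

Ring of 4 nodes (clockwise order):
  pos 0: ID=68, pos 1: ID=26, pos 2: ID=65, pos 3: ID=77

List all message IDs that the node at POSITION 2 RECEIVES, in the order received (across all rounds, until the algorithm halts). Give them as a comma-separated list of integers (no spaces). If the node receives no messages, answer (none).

Answer: 26,68,77

Derivation:
Round 1: pos1(id26) recv 68: fwd; pos2(id65) recv 26: drop; pos3(id77) recv 65: drop; pos0(id68) recv 77: fwd
Round 2: pos2(id65) recv 68: fwd; pos1(id26) recv 77: fwd
Round 3: pos3(id77) recv 68: drop; pos2(id65) recv 77: fwd
Round 4: pos3(id77) recv 77: ELECTED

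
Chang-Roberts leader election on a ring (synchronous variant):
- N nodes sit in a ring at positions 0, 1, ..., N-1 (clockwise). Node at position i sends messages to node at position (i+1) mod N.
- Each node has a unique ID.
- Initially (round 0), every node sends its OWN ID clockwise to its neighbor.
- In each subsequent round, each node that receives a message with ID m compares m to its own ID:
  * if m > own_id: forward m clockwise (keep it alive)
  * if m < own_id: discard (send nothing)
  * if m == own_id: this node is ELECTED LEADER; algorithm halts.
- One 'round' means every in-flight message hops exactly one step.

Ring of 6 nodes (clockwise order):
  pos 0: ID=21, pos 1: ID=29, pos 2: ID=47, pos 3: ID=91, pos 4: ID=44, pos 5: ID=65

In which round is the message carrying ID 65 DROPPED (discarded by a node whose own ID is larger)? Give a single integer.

Round 1: pos1(id29) recv 21: drop; pos2(id47) recv 29: drop; pos3(id91) recv 47: drop; pos4(id44) recv 91: fwd; pos5(id65) recv 44: drop; pos0(id21) recv 65: fwd
Round 2: pos5(id65) recv 91: fwd; pos1(id29) recv 65: fwd
Round 3: pos0(id21) recv 91: fwd; pos2(id47) recv 65: fwd
Round 4: pos1(id29) recv 91: fwd; pos3(id91) recv 65: drop
Round 5: pos2(id47) recv 91: fwd
Round 6: pos3(id91) recv 91: ELECTED
Message ID 65 originates at pos 5; dropped at pos 3 in round 4

Answer: 4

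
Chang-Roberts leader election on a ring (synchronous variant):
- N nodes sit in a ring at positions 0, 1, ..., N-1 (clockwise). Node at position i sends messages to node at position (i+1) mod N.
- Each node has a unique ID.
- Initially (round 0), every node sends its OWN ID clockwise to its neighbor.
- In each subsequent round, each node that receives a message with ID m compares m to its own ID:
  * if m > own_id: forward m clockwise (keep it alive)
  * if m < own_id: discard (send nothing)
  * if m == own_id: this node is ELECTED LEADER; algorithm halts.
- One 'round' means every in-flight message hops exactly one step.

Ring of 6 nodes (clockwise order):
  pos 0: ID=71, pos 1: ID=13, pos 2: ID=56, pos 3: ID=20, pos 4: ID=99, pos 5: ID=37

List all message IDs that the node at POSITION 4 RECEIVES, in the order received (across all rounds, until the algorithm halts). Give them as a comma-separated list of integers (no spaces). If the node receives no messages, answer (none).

Round 1: pos1(id13) recv 71: fwd; pos2(id56) recv 13: drop; pos3(id20) recv 56: fwd; pos4(id99) recv 20: drop; pos5(id37) recv 99: fwd; pos0(id71) recv 37: drop
Round 2: pos2(id56) recv 71: fwd; pos4(id99) recv 56: drop; pos0(id71) recv 99: fwd
Round 3: pos3(id20) recv 71: fwd; pos1(id13) recv 99: fwd
Round 4: pos4(id99) recv 71: drop; pos2(id56) recv 99: fwd
Round 5: pos3(id20) recv 99: fwd
Round 6: pos4(id99) recv 99: ELECTED

Answer: 20,56,71,99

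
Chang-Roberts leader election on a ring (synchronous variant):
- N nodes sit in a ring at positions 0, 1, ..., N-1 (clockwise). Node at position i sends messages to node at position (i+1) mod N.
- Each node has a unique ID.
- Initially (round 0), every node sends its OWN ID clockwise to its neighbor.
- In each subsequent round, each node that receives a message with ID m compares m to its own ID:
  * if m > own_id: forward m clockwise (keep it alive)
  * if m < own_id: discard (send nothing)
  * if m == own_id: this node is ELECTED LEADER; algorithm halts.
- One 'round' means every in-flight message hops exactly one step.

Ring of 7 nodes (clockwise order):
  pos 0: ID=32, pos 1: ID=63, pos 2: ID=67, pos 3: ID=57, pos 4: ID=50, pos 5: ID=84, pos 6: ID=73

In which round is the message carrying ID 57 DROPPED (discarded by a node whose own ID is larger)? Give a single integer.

Round 1: pos1(id63) recv 32: drop; pos2(id67) recv 63: drop; pos3(id57) recv 67: fwd; pos4(id50) recv 57: fwd; pos5(id84) recv 50: drop; pos6(id73) recv 84: fwd; pos0(id32) recv 73: fwd
Round 2: pos4(id50) recv 67: fwd; pos5(id84) recv 57: drop; pos0(id32) recv 84: fwd; pos1(id63) recv 73: fwd
Round 3: pos5(id84) recv 67: drop; pos1(id63) recv 84: fwd; pos2(id67) recv 73: fwd
Round 4: pos2(id67) recv 84: fwd; pos3(id57) recv 73: fwd
Round 5: pos3(id57) recv 84: fwd; pos4(id50) recv 73: fwd
Round 6: pos4(id50) recv 84: fwd; pos5(id84) recv 73: drop
Round 7: pos5(id84) recv 84: ELECTED
Message ID 57 originates at pos 3; dropped at pos 5 in round 2

Answer: 2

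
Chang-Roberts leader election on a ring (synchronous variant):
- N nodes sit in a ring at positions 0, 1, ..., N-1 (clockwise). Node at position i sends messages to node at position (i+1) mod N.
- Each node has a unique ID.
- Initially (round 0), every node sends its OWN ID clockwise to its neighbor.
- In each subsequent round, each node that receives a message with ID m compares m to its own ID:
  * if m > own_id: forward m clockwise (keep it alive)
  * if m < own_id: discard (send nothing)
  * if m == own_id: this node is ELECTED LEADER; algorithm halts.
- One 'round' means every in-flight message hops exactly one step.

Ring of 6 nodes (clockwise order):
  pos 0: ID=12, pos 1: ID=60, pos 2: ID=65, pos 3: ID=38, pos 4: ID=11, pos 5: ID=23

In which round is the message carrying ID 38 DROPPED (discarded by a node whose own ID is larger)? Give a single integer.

Round 1: pos1(id60) recv 12: drop; pos2(id65) recv 60: drop; pos3(id38) recv 65: fwd; pos4(id11) recv 38: fwd; pos5(id23) recv 11: drop; pos0(id12) recv 23: fwd
Round 2: pos4(id11) recv 65: fwd; pos5(id23) recv 38: fwd; pos1(id60) recv 23: drop
Round 3: pos5(id23) recv 65: fwd; pos0(id12) recv 38: fwd
Round 4: pos0(id12) recv 65: fwd; pos1(id60) recv 38: drop
Round 5: pos1(id60) recv 65: fwd
Round 6: pos2(id65) recv 65: ELECTED
Message ID 38 originates at pos 3; dropped at pos 1 in round 4

Answer: 4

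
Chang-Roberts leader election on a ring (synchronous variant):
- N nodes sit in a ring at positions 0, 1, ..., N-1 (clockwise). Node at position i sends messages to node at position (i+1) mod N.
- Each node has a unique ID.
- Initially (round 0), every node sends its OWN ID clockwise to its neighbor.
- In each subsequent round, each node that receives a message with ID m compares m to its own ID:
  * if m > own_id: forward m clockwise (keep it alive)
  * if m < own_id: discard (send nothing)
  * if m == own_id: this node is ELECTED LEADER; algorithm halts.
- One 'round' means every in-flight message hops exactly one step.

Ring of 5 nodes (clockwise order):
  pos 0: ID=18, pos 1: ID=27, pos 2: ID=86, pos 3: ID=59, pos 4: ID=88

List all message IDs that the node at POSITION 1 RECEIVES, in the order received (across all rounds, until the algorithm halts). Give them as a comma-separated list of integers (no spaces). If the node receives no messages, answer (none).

Round 1: pos1(id27) recv 18: drop; pos2(id86) recv 27: drop; pos3(id59) recv 86: fwd; pos4(id88) recv 59: drop; pos0(id18) recv 88: fwd
Round 2: pos4(id88) recv 86: drop; pos1(id27) recv 88: fwd
Round 3: pos2(id86) recv 88: fwd
Round 4: pos3(id59) recv 88: fwd
Round 5: pos4(id88) recv 88: ELECTED

Answer: 18,88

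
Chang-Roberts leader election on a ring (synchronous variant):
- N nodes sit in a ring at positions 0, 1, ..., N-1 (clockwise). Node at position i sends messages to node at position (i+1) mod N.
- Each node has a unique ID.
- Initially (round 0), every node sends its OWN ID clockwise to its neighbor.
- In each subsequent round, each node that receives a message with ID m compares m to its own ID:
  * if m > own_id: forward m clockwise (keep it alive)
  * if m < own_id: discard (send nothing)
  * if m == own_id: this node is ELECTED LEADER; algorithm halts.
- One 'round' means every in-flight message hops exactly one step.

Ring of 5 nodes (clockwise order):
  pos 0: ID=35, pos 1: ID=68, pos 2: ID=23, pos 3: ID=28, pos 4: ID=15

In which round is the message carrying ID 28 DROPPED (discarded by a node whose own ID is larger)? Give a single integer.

Round 1: pos1(id68) recv 35: drop; pos2(id23) recv 68: fwd; pos3(id28) recv 23: drop; pos4(id15) recv 28: fwd; pos0(id35) recv 15: drop
Round 2: pos3(id28) recv 68: fwd; pos0(id35) recv 28: drop
Round 3: pos4(id15) recv 68: fwd
Round 4: pos0(id35) recv 68: fwd
Round 5: pos1(id68) recv 68: ELECTED
Message ID 28 originates at pos 3; dropped at pos 0 in round 2

Answer: 2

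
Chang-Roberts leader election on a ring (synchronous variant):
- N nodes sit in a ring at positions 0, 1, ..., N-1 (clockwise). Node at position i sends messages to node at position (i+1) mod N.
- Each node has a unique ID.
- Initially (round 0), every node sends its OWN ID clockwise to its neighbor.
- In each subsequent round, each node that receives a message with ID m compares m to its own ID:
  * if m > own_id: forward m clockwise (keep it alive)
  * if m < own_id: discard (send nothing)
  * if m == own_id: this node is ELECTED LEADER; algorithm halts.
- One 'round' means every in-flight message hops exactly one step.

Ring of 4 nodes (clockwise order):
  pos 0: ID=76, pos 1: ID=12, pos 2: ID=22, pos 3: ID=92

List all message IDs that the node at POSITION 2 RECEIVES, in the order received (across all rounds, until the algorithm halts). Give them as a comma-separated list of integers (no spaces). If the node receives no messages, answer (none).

Round 1: pos1(id12) recv 76: fwd; pos2(id22) recv 12: drop; pos3(id92) recv 22: drop; pos0(id76) recv 92: fwd
Round 2: pos2(id22) recv 76: fwd; pos1(id12) recv 92: fwd
Round 3: pos3(id92) recv 76: drop; pos2(id22) recv 92: fwd
Round 4: pos3(id92) recv 92: ELECTED

Answer: 12,76,92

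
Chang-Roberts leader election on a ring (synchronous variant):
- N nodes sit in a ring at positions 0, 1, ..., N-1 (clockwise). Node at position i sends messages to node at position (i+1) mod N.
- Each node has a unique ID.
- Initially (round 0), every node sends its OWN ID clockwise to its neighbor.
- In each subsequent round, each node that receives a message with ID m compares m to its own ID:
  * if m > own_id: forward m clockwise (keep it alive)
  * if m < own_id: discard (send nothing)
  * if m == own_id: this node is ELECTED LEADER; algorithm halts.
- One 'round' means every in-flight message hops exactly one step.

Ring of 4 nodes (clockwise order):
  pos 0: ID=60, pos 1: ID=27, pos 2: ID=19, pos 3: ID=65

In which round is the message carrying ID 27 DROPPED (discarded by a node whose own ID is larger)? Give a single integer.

Answer: 2

Derivation:
Round 1: pos1(id27) recv 60: fwd; pos2(id19) recv 27: fwd; pos3(id65) recv 19: drop; pos0(id60) recv 65: fwd
Round 2: pos2(id19) recv 60: fwd; pos3(id65) recv 27: drop; pos1(id27) recv 65: fwd
Round 3: pos3(id65) recv 60: drop; pos2(id19) recv 65: fwd
Round 4: pos3(id65) recv 65: ELECTED
Message ID 27 originates at pos 1; dropped at pos 3 in round 2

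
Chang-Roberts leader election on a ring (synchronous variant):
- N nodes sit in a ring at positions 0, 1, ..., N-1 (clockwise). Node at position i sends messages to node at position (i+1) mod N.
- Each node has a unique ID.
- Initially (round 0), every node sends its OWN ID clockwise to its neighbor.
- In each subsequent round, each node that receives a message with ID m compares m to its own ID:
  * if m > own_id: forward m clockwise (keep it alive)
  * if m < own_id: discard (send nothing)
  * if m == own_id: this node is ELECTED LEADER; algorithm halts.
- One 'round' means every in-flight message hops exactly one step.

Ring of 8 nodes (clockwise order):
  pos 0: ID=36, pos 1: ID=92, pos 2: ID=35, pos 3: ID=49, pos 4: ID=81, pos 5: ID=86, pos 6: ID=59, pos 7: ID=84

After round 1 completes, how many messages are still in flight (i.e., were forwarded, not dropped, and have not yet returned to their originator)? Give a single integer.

Round 1: pos1(id92) recv 36: drop; pos2(id35) recv 92: fwd; pos3(id49) recv 35: drop; pos4(id81) recv 49: drop; pos5(id86) recv 81: drop; pos6(id59) recv 86: fwd; pos7(id84) recv 59: drop; pos0(id36) recv 84: fwd
After round 1: 3 messages still in flight

Answer: 3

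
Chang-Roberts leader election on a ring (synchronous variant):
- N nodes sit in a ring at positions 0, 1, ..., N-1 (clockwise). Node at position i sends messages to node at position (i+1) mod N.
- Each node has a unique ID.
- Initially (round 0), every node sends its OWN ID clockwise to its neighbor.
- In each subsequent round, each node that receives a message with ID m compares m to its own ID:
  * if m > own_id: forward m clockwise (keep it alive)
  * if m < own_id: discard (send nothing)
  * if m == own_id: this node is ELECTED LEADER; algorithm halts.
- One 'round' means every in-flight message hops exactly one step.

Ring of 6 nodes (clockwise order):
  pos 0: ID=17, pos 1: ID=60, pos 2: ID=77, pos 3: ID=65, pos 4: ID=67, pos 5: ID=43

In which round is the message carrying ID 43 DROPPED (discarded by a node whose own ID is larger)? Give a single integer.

Round 1: pos1(id60) recv 17: drop; pos2(id77) recv 60: drop; pos3(id65) recv 77: fwd; pos4(id67) recv 65: drop; pos5(id43) recv 67: fwd; pos0(id17) recv 43: fwd
Round 2: pos4(id67) recv 77: fwd; pos0(id17) recv 67: fwd; pos1(id60) recv 43: drop
Round 3: pos5(id43) recv 77: fwd; pos1(id60) recv 67: fwd
Round 4: pos0(id17) recv 77: fwd; pos2(id77) recv 67: drop
Round 5: pos1(id60) recv 77: fwd
Round 6: pos2(id77) recv 77: ELECTED
Message ID 43 originates at pos 5; dropped at pos 1 in round 2

Answer: 2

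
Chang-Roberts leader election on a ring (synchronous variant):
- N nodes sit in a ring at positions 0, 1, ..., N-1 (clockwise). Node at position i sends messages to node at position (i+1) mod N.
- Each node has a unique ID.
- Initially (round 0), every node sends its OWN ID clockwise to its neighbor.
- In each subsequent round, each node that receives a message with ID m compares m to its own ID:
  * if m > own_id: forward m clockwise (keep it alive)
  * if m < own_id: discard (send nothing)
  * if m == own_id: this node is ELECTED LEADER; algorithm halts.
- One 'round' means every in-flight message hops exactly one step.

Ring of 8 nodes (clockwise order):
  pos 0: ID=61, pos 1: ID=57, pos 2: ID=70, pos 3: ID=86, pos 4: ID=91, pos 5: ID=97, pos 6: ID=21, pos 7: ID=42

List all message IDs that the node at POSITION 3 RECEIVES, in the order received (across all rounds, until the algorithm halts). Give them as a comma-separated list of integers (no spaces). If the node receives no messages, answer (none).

Answer: 70,97

Derivation:
Round 1: pos1(id57) recv 61: fwd; pos2(id70) recv 57: drop; pos3(id86) recv 70: drop; pos4(id91) recv 86: drop; pos5(id97) recv 91: drop; pos6(id21) recv 97: fwd; pos7(id42) recv 21: drop; pos0(id61) recv 42: drop
Round 2: pos2(id70) recv 61: drop; pos7(id42) recv 97: fwd
Round 3: pos0(id61) recv 97: fwd
Round 4: pos1(id57) recv 97: fwd
Round 5: pos2(id70) recv 97: fwd
Round 6: pos3(id86) recv 97: fwd
Round 7: pos4(id91) recv 97: fwd
Round 8: pos5(id97) recv 97: ELECTED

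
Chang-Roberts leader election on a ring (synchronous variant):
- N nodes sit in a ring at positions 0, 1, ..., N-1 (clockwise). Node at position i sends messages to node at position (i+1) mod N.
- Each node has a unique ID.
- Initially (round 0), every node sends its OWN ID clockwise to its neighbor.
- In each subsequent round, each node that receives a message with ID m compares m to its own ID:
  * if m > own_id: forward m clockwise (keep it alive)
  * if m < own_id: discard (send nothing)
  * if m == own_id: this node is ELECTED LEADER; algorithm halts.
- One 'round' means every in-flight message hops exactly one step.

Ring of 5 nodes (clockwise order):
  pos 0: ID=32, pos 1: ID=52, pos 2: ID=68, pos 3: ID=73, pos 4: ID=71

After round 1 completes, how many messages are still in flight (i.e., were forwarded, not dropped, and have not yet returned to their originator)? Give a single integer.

Answer: 2

Derivation:
Round 1: pos1(id52) recv 32: drop; pos2(id68) recv 52: drop; pos3(id73) recv 68: drop; pos4(id71) recv 73: fwd; pos0(id32) recv 71: fwd
After round 1: 2 messages still in flight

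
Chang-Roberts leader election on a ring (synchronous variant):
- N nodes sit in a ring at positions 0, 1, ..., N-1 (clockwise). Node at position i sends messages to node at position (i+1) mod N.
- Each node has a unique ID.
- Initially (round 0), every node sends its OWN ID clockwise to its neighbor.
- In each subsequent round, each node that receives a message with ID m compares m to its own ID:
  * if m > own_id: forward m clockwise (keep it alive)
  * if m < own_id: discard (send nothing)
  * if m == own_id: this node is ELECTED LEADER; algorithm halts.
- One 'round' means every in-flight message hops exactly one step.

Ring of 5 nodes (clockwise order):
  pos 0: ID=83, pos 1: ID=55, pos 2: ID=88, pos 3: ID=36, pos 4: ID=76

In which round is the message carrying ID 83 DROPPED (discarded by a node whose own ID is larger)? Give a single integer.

Answer: 2

Derivation:
Round 1: pos1(id55) recv 83: fwd; pos2(id88) recv 55: drop; pos3(id36) recv 88: fwd; pos4(id76) recv 36: drop; pos0(id83) recv 76: drop
Round 2: pos2(id88) recv 83: drop; pos4(id76) recv 88: fwd
Round 3: pos0(id83) recv 88: fwd
Round 4: pos1(id55) recv 88: fwd
Round 5: pos2(id88) recv 88: ELECTED
Message ID 83 originates at pos 0; dropped at pos 2 in round 2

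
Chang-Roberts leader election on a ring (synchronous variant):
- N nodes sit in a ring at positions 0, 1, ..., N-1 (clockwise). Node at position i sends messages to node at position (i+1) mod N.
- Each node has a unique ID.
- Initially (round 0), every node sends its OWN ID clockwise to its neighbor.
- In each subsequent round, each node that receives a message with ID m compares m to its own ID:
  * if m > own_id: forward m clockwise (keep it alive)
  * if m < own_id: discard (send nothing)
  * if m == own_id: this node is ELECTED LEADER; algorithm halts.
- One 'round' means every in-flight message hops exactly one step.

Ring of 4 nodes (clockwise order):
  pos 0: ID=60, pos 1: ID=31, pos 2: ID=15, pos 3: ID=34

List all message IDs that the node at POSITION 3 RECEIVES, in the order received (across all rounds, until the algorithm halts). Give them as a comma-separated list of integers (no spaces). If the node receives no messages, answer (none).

Answer: 15,31,60

Derivation:
Round 1: pos1(id31) recv 60: fwd; pos2(id15) recv 31: fwd; pos3(id34) recv 15: drop; pos0(id60) recv 34: drop
Round 2: pos2(id15) recv 60: fwd; pos3(id34) recv 31: drop
Round 3: pos3(id34) recv 60: fwd
Round 4: pos0(id60) recv 60: ELECTED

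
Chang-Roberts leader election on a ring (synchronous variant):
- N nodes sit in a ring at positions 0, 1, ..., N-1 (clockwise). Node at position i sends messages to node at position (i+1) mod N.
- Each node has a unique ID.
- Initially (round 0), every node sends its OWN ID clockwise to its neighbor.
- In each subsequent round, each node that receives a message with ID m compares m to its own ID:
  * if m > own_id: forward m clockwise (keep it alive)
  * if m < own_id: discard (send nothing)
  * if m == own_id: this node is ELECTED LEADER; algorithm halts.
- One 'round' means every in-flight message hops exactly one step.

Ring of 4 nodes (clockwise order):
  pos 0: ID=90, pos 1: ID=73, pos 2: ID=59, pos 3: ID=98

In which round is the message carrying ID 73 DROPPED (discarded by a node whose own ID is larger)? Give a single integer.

Round 1: pos1(id73) recv 90: fwd; pos2(id59) recv 73: fwd; pos3(id98) recv 59: drop; pos0(id90) recv 98: fwd
Round 2: pos2(id59) recv 90: fwd; pos3(id98) recv 73: drop; pos1(id73) recv 98: fwd
Round 3: pos3(id98) recv 90: drop; pos2(id59) recv 98: fwd
Round 4: pos3(id98) recv 98: ELECTED
Message ID 73 originates at pos 1; dropped at pos 3 in round 2

Answer: 2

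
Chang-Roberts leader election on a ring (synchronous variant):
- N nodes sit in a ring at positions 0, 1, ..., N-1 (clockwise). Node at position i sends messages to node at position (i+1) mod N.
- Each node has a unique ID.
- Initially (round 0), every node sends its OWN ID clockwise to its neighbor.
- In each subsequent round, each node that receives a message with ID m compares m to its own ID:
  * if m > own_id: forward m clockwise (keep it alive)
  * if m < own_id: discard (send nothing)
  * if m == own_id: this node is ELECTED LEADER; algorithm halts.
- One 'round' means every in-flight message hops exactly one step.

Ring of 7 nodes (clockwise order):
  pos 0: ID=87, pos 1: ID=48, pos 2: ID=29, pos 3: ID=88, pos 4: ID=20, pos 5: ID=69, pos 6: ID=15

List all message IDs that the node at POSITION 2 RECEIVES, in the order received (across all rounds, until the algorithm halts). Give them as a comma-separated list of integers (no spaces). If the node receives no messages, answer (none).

Round 1: pos1(id48) recv 87: fwd; pos2(id29) recv 48: fwd; pos3(id88) recv 29: drop; pos4(id20) recv 88: fwd; pos5(id69) recv 20: drop; pos6(id15) recv 69: fwd; pos0(id87) recv 15: drop
Round 2: pos2(id29) recv 87: fwd; pos3(id88) recv 48: drop; pos5(id69) recv 88: fwd; pos0(id87) recv 69: drop
Round 3: pos3(id88) recv 87: drop; pos6(id15) recv 88: fwd
Round 4: pos0(id87) recv 88: fwd
Round 5: pos1(id48) recv 88: fwd
Round 6: pos2(id29) recv 88: fwd
Round 7: pos3(id88) recv 88: ELECTED

Answer: 48,87,88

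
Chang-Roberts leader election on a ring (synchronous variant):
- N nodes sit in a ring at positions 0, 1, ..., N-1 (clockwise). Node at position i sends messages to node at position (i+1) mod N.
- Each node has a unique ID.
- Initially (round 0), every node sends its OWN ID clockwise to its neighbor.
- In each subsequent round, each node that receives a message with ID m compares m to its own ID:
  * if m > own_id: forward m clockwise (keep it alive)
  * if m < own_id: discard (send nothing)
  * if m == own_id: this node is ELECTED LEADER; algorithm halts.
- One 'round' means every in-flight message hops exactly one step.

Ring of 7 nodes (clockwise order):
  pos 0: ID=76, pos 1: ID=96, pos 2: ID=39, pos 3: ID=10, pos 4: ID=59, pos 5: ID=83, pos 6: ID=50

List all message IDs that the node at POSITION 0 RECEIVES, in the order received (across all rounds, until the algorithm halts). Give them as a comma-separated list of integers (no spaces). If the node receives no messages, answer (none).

Round 1: pos1(id96) recv 76: drop; pos2(id39) recv 96: fwd; pos3(id10) recv 39: fwd; pos4(id59) recv 10: drop; pos5(id83) recv 59: drop; pos6(id50) recv 83: fwd; pos0(id76) recv 50: drop
Round 2: pos3(id10) recv 96: fwd; pos4(id59) recv 39: drop; pos0(id76) recv 83: fwd
Round 3: pos4(id59) recv 96: fwd; pos1(id96) recv 83: drop
Round 4: pos5(id83) recv 96: fwd
Round 5: pos6(id50) recv 96: fwd
Round 6: pos0(id76) recv 96: fwd
Round 7: pos1(id96) recv 96: ELECTED

Answer: 50,83,96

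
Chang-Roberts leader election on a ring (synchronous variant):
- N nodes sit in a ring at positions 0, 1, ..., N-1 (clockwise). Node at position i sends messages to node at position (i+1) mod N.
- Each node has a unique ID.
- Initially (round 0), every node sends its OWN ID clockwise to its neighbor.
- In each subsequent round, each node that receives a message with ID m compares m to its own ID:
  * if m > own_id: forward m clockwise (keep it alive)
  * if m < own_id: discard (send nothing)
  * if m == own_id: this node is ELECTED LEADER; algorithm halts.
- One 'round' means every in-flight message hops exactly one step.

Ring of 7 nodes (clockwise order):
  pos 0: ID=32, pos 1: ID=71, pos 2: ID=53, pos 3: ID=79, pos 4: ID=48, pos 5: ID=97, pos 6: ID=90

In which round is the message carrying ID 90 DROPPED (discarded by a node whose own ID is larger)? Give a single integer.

Round 1: pos1(id71) recv 32: drop; pos2(id53) recv 71: fwd; pos3(id79) recv 53: drop; pos4(id48) recv 79: fwd; pos5(id97) recv 48: drop; pos6(id90) recv 97: fwd; pos0(id32) recv 90: fwd
Round 2: pos3(id79) recv 71: drop; pos5(id97) recv 79: drop; pos0(id32) recv 97: fwd; pos1(id71) recv 90: fwd
Round 3: pos1(id71) recv 97: fwd; pos2(id53) recv 90: fwd
Round 4: pos2(id53) recv 97: fwd; pos3(id79) recv 90: fwd
Round 5: pos3(id79) recv 97: fwd; pos4(id48) recv 90: fwd
Round 6: pos4(id48) recv 97: fwd; pos5(id97) recv 90: drop
Round 7: pos5(id97) recv 97: ELECTED
Message ID 90 originates at pos 6; dropped at pos 5 in round 6

Answer: 6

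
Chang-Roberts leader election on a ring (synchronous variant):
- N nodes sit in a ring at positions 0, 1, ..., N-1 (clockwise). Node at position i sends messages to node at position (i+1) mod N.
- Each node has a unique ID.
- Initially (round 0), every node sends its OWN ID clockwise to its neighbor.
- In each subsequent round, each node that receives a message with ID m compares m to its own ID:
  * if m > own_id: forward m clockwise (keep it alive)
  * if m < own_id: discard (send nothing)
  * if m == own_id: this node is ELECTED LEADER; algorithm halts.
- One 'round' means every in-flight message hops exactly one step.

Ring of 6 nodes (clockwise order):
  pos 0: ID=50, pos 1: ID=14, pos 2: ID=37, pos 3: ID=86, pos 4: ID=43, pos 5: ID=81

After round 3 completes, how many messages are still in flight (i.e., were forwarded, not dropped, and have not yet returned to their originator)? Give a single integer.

Answer: 2

Derivation:
Round 1: pos1(id14) recv 50: fwd; pos2(id37) recv 14: drop; pos3(id86) recv 37: drop; pos4(id43) recv 86: fwd; pos5(id81) recv 43: drop; pos0(id50) recv 81: fwd
Round 2: pos2(id37) recv 50: fwd; pos5(id81) recv 86: fwd; pos1(id14) recv 81: fwd
Round 3: pos3(id86) recv 50: drop; pos0(id50) recv 86: fwd; pos2(id37) recv 81: fwd
After round 3: 2 messages still in flight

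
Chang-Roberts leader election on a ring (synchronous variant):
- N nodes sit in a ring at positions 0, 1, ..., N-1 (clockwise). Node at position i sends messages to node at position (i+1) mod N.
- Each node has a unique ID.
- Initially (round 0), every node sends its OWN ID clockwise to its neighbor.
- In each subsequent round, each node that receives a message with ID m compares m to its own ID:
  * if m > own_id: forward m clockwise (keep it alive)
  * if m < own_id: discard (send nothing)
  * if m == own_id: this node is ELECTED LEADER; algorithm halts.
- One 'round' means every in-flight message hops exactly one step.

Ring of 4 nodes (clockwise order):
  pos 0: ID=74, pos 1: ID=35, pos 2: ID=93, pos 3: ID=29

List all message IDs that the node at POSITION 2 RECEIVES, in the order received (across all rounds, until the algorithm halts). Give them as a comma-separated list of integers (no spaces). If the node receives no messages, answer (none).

Round 1: pos1(id35) recv 74: fwd; pos2(id93) recv 35: drop; pos3(id29) recv 93: fwd; pos0(id74) recv 29: drop
Round 2: pos2(id93) recv 74: drop; pos0(id74) recv 93: fwd
Round 3: pos1(id35) recv 93: fwd
Round 4: pos2(id93) recv 93: ELECTED

Answer: 35,74,93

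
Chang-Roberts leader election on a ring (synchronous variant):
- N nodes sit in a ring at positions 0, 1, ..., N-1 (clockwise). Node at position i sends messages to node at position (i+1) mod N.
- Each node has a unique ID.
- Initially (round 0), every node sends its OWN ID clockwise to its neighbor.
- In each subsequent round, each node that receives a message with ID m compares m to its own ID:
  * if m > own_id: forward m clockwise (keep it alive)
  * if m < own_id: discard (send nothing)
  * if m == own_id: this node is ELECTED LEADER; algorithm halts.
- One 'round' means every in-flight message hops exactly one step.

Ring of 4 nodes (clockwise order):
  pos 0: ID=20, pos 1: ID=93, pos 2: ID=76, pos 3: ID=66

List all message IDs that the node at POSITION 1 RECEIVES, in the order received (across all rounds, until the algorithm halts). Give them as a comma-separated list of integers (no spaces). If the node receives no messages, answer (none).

Answer: 20,66,76,93

Derivation:
Round 1: pos1(id93) recv 20: drop; pos2(id76) recv 93: fwd; pos3(id66) recv 76: fwd; pos0(id20) recv 66: fwd
Round 2: pos3(id66) recv 93: fwd; pos0(id20) recv 76: fwd; pos1(id93) recv 66: drop
Round 3: pos0(id20) recv 93: fwd; pos1(id93) recv 76: drop
Round 4: pos1(id93) recv 93: ELECTED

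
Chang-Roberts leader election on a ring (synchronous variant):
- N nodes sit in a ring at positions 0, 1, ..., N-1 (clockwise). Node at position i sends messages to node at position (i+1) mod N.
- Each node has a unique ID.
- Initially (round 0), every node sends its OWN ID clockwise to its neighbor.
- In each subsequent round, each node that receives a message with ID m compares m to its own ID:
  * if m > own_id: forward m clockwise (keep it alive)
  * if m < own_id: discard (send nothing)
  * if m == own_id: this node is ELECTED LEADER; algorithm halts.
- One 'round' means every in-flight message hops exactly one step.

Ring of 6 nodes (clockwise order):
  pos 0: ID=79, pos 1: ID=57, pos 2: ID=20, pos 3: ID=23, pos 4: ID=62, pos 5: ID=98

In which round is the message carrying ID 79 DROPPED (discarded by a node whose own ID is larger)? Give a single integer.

Answer: 5

Derivation:
Round 1: pos1(id57) recv 79: fwd; pos2(id20) recv 57: fwd; pos3(id23) recv 20: drop; pos4(id62) recv 23: drop; pos5(id98) recv 62: drop; pos0(id79) recv 98: fwd
Round 2: pos2(id20) recv 79: fwd; pos3(id23) recv 57: fwd; pos1(id57) recv 98: fwd
Round 3: pos3(id23) recv 79: fwd; pos4(id62) recv 57: drop; pos2(id20) recv 98: fwd
Round 4: pos4(id62) recv 79: fwd; pos3(id23) recv 98: fwd
Round 5: pos5(id98) recv 79: drop; pos4(id62) recv 98: fwd
Round 6: pos5(id98) recv 98: ELECTED
Message ID 79 originates at pos 0; dropped at pos 5 in round 5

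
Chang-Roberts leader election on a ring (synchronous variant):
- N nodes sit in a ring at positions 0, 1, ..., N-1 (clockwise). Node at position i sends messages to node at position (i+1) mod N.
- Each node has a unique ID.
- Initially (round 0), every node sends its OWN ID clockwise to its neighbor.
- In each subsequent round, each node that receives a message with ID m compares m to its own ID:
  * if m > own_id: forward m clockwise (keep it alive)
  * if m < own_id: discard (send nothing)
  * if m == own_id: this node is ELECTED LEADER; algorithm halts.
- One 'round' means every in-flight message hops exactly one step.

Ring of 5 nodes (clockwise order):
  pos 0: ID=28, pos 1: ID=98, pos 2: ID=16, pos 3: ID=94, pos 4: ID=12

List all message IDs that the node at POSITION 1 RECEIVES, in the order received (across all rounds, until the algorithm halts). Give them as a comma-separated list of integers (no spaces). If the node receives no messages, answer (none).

Round 1: pos1(id98) recv 28: drop; pos2(id16) recv 98: fwd; pos3(id94) recv 16: drop; pos4(id12) recv 94: fwd; pos0(id28) recv 12: drop
Round 2: pos3(id94) recv 98: fwd; pos0(id28) recv 94: fwd
Round 3: pos4(id12) recv 98: fwd; pos1(id98) recv 94: drop
Round 4: pos0(id28) recv 98: fwd
Round 5: pos1(id98) recv 98: ELECTED

Answer: 28,94,98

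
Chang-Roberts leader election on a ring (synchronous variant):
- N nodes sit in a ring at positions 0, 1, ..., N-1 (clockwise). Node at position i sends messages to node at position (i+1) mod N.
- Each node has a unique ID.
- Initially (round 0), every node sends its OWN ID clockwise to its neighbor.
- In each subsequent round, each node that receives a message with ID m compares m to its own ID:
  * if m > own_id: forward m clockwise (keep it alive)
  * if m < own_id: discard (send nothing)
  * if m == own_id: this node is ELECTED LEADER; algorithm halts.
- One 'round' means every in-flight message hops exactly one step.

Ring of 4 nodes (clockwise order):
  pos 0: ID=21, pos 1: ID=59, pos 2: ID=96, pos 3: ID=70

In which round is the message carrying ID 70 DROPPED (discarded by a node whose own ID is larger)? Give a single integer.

Round 1: pos1(id59) recv 21: drop; pos2(id96) recv 59: drop; pos3(id70) recv 96: fwd; pos0(id21) recv 70: fwd
Round 2: pos0(id21) recv 96: fwd; pos1(id59) recv 70: fwd
Round 3: pos1(id59) recv 96: fwd; pos2(id96) recv 70: drop
Round 4: pos2(id96) recv 96: ELECTED
Message ID 70 originates at pos 3; dropped at pos 2 in round 3

Answer: 3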